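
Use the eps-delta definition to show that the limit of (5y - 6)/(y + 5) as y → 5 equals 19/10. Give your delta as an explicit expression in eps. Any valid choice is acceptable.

delta = min(5, (50/31)eps)

Suppose eps > 0. We want delta > 0 with 0 < |y − 5| < delta ⇒ |(5y - 6)/(y + 5) − (19/10)| < eps.
Combining over a common denominator, (5y - 6)/(y + 5) − (19/10) = [(5y - 6)·10 − 19·(y + 5)] / [10·(y + 5)] = 31(y − 5) / (10(y + 5)).
So |(5y - 6)/(y + 5) − (19/10)| = 31|y − 5| / (10·|y + 5|).
Restrict delta ≤ 5. Then |y − 5| < 5 gives |y + 5| = |(y − 5) + 10| ≥ 10 − 5 = 5.
Hence |(5y - 6)/(y + 5) − (19/10)| < 31|y − 5|/(10·5) = (31/50)|y − 5|, which is < eps once |y − 5| < (50/31)eps.
Take delta = min(5, (50/31)eps). Then 0 < |y − 5| < delta forces both bounds, so |(5y - 6)/(y + 5) − (19/10)| < eps.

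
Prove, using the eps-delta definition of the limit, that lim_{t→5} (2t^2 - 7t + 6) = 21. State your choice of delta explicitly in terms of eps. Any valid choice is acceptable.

Let eps > 0 be given. We want delta > 0 such that 0 < |t − 5| < delta implies |(2t^2 - 7t + 6) − 21| < eps.
(2t^2 - 7t + 6) − 21 = 2t^2 - 7t - 15 = (t − 5)(2t + 3).
So |(2t^2 - 7t + 6) − 21| = |t − 5|·|2t + 3|.
Require delta ≤ 2. Then |t − 5| < 2 gives |t| < 7, and by the triangle inequality |2t + 3| ≤ 2·7 + 3 = 17.
Hence |(2t^2 - 7t + 6) − 21| ≤ 17|t − 5| < eps provided |t − 5| < eps/17.
Take delta = min(2, eps/17). Then 0 < |t − 5| < delta gives both |t − 5| < 2 and |t − 5| < eps/17, so |(2t^2 - 7t + 6) − 21| < eps.

delta = min(2, eps/17)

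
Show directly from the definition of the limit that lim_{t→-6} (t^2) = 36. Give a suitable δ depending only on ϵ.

Let ϵ > 0. We seek δ > 0 with 0 < |t + 6| < δ ⇒ |t^2 − 36| < ϵ.
Factor: t^2 − 36 = (t + 6)(t - 6), so |t^2 − 36| = |t + 6|·|t - 6|.
Impose δ ≤ 2 so that |t| < 8; then |t - 6| ≤ 14.
Hence |t^2 − 36| ≤ 14|t + 6|, which is < ϵ once |t + 6| < ϵ/14.
Take δ = min(2, ϵ/14). If 0 < |t + 6| < δ then both bounds hold and |t^2 − 36| ≤ 14|t + 6| < 14·(ϵ/14) = ϵ.

δ = min(2, ϵ/14)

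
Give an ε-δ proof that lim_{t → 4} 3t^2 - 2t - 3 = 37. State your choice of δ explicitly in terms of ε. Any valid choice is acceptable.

δ = min(1, ε/25)

Let ε > 0. We want δ > 0 such that 0 < |t − 4| < δ implies |(3t^2 - 2t - 3) − 37| < ε.
(3t^2 - 2t - 3) − 37 = 3t^2 - 2t - 40 = (t − 4)(3t + 10).
So |(3t^2 - 2t - 3) − 37| = |t − 4|·|3t + 10|.
Require δ ≤ 1. Then |t − 4| < 1 gives |t| < 5, and by the triangle inequality |3t + 10| ≤ 3·5 + 10 = 25.
Hence |(3t^2 - 2t - 3) − 37| ≤ 25|t − 4| < ε provided |t − 4| < ε/25.
Choosing δ = min(1, ε/25) ensures both conditions, hence |(3t^2 - 2t - 3) − 37| < ε.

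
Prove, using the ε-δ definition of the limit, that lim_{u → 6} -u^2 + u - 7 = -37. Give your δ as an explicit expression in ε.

Fix ε > 0. We want δ > 0 such that 0 < |u − 6| < δ implies |(-u^2 + u - 7) + 37| < ε.
(-u^2 + u - 7) + 37 = -u^2 + u + 30 = (u − 6)(-u - 5).
So |(-u^2 + u - 7) + 37| = |u − 6|·|-u - 5|.
Assume first that |u − 6| < 1, so |u| < 7. Then |-u - 5| ≤ 7 + 5 = 12.
Hence |(-u^2 + u - 7) + 37| ≤ 12|u − 6| < ε provided |u − 6| < ε/12.
Take δ = min(1, ε/12). Then 0 < |u − 6| < δ gives both |u − 6| < 1 and |u − 6| < ε/12, so |(-u^2 + u - 7) + 37| < ε.

δ = min(1, ε/12)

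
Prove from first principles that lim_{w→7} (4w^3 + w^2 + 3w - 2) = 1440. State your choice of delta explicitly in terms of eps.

delta = min(2, eps/791)

Let eps > 0 be given. We want delta > 0 such that 0 < |w − 7| < delta implies |(4w^3 + w^2 + 3w - 2) − 1440| < eps.
(4w^3 + w^2 + 3w - 2) − 1440 = 4w^3 + w^2 + 3w - 1442 = (w − 7)(4w^2 + 29w + 206).
So |(4w^3 + w^2 + 3w - 2) − 1440| = |w − 7|·|4w^2 + 29w + 206|.
Require delta ≤ 2. Then |w − 7| < 2 gives |w| < 9, and by the triangle inequality |4w^2 + 29w + 206| ≤ 4·9^2 + 29·9 + 206 = 791.
Hence |(4w^3 + w^2 + 3w - 2) − 1440| ≤ 791|w − 7| < eps provided |w − 7| < eps/791.
Take delta = min(2, eps/791). Then 0 < |w − 7| < delta gives both |w − 7| < 2 and |w − 7| < eps/791, so |(4w^3 + w^2 + 3w - 2) − 1440| < eps.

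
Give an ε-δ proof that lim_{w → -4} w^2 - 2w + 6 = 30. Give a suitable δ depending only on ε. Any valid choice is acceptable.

δ = min(2, ε/12)

Let ε > 0. We want δ > 0 such that 0 < |w + 4| < δ implies |(w^2 - 2w + 6) − 30| < ε.
(w^2 - 2w + 6) − 30 = w^2 - 2w - 24 = (w + 4)(w - 6).
So |(w^2 - 2w + 6) − 30| = |w + 4|·|w - 6|.
Assume first that |w + 4| < 2, so |w| < 6. Then |w - 6| ≤ 6 + 6 = 12.
Hence |(w^2 - 2w + 6) − 30| ≤ 12|w + 4| < ε provided |w + 4| < ε/12.
Choosing δ = min(2, ε/12) ensures both conditions, hence |(w^2 - 2w + 6) − 30| < ε.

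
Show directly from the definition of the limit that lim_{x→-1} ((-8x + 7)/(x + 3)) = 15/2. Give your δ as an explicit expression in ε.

Suppose ε > 0. We want δ > 0 with 0 < |x + 1| < δ ⇒ |(-8x + 7)/(x + 3) − (15/2)| < ε.
Combining over a common denominator, (-8x + 7)/(x + 3) − (15/2) = [(-8x + 7)·2 − 15·(x + 3)] / [2·(x + 3)] = -31(x + 1) / (2(x + 3)).
So |(-8x + 7)/(x + 3) − (15/2)| = 31|x + 1| / (2·|x + 3|).
Require δ ≤ 1, so |x + 3| ≥ |2| − |x + 1| > 2 − 1 = 1.
Hence |(-8x + 7)/(x + 3) − (15/2)| < 31|x + 1|/(2·1) = (31/2)|x + 1|, which is < ε once |x + 1| < (2/31)ε.
Take δ = min(1, (2/31)ε). Then 0 < |x + 1| < δ forces both bounds, so |(-8x + 7)/(x + 3) − (15/2)| < ε.

δ = min(1, (2/31)ε)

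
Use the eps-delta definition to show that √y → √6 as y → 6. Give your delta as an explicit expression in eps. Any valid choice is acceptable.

delta = min(6, √6·eps)

Let eps > 0. We want delta > 0 such that 0 < |y − 6| < delta implies |√y − √6| < eps.
Rationalise: √y − √6 = (y − 6)/(√y + √6), so |√y − √6| = |y − 6|/(√y + √6).
Restrict delta ≤ 6 so that |y − 6| < 6 forces y > 0, and then √y + √6 > √6.
Hence |√y − √6| < |y − 6|/√6, which is < eps once |y − 6| < √6·eps.
Take delta = min(6, √6·eps). If 0 < |y − 6| < delta then y > 0 and |√y − √6| < |y − 6|/√6 < eps.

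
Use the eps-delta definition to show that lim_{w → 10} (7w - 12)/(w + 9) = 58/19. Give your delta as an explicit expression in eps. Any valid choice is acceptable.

Let eps > 0 be given. We want delta > 0 with 0 < |w − 10| < delta ⇒ |(7w - 12)/(w + 9) − (58/19)| < eps.
Combining over a common denominator, (7w - 12)/(w + 9) − (58/19) = [(7w - 12)·19 − 58·(w + 9)] / [19·(w + 9)] = 75(w − 10) / (19(w + 9)).
So |(7w - 12)/(w + 9) − (58/19)| = 75|w − 10| / (19·|w + 9|).
Restrict delta ≤ 19/2. Then |w − 10| < 19/2 gives |w + 9| = |(w − 10) + 19| ≥ 19 − 19/2 = 19/2.
Hence |(7w - 12)/(w + 9) − (58/19)| < 75|w − 10|/(19·(19/2)) = (150/361)|w − 10|, which is < eps once |w − 10| < (361/150)eps.
Take delta = min(19/2, (361/150)eps). Then 0 < |w − 10| < delta forces both bounds, so |(7w - 12)/(w + 9) − (58/19)| < eps.

delta = min(19/2, (361/150)eps)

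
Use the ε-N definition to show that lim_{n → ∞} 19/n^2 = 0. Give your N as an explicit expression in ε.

N = (19/ε)^{1/2}

Suppose ε > 0. For n ≥ 1, |19/n^2 − 0| = 19/n^2.
19/n^2 < ε ⇔ n^2 > 19/ε ⇔ n > (19/ε)^{1/2}.
Take N = (19/ε)^{1/2}. Then n > N implies 19/n^2 < ε.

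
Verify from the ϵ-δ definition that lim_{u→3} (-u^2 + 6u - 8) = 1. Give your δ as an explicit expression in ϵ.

δ = min(1, ϵ/7)

Fix ϵ > 0. We want δ > 0 such that 0 < |u − 3| < δ implies |(-u^2 + 6u - 8) − 1| < ϵ.
(-u^2 + 6u - 8) − 1 = -u^2 + 6u - 9 = (u − 3)(-u + 3).
So |(-u^2 + 6u - 8) − 1| = |u − 3|·|-u + 3|.
Require δ ≤ 1. Then |u − 3| < 1 gives |u| < 4, and by the triangle inequality |-u + 3| ≤ 4 + 3 = 7.
Hence |(-u^2 + 6u - 8) − 1| ≤ 7|u − 3| < ϵ provided |u − 3| < ϵ/7.
Choosing δ = min(1, ϵ/7) ensures both conditions, hence |(-u^2 + 6u - 8) − 1| < ϵ.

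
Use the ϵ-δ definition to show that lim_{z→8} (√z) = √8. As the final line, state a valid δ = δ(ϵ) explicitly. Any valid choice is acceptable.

δ = min(8, √8·ϵ)

Suppose ϵ > 0. We want δ > 0 such that 0 < |z − 8| < δ implies |√z − √8| < ϵ.
Multiplying by the conjugate, |√z − √8| = |z − 8|/(√z + √8).
Restrict δ ≤ 8 so that |z − 8| < 8 forces z > 0, and then √z + √8 > √8.
Hence |√z − √8| < |z − 8|/√8, which is < ϵ once |z − 8| < √8·ϵ.
Take δ = min(8, √8·ϵ). If 0 < |z − 8| < δ then z > 0 and |√z − √8| < |z − 8|/√8 < ϵ.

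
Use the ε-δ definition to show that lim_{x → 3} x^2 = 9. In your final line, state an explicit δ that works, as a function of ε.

δ = min(1, ε/7)

Fix ε > 0. We seek δ > 0 with 0 < |x − 3| < δ ⇒ |x^2 − 9| < ε.
Factor: x^2 − 9 = (x − 3)(x + 3), so |x^2 − 9| = |x − 3|·|x + 3|.
Impose δ ≤ 1 so that |x| < 4; then |x + 3| ≤ 7.
Hence |x^2 − 9| ≤ 7|x − 3|, which is < ε once |x − 3| < ε/7.
Take δ = min(1, ε/7). If 0 < |x − 3| < δ then both bounds hold and |x^2 − 9| ≤ 7|x − 3| < 7·(ε/7) = ε.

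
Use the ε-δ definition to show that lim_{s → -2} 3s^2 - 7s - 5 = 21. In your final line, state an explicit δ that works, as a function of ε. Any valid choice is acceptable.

Let ε > 0. We want δ > 0 such that 0 < |s + 2| < δ implies |(3s^2 - 7s - 5) − 21| < ε.
(3s^2 - 7s - 5) − 21 = 3s^2 - 7s - 26 = (s + 2)(3s - 13).
So |(3s^2 - 7s - 5) − 21| = |s + 2|·|3s - 13|.
Require δ ≤ 1. Then |s + 2| < 1 gives |s| < 3, and by the triangle inequality |3s - 13| ≤ 3·3 + 13 = 22.
Hence |(3s^2 - 7s - 5) − 21| ≤ 22|s + 2| < ε provided |s + 2| < ε/22.
Take δ = min(1, ε/22). Then 0 < |s + 2| < δ gives both |s + 2| < 1 and |s + 2| < ε/22, so |(3s^2 - 7s - 5) − 21| < ε.

δ = min(1, ε/22)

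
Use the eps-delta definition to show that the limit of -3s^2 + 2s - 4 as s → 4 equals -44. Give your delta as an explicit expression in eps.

delta = min(1, eps/25)

Fix eps > 0. We want delta > 0 such that 0 < |s − 4| < delta implies |(-3s^2 + 2s - 4) + 44| < eps.
(-3s^2 + 2s - 4) + 44 = -3s^2 + 2s + 40 = (s − 4)(-3s - 10).
So |(-3s^2 + 2s - 4) + 44| = |s − 4|·|-3s - 10|.
Require delta ≤ 1. Then |s − 4| < 1 gives |s| < 5, and by the triangle inequality |-3s - 10| ≤ 3·5 + 10 = 25.
Hence |(-3s^2 + 2s - 4) + 44| ≤ 25|s − 4| < eps provided |s − 4| < eps/25.
Take delta = min(1, eps/25). Then 0 < |s − 4| < delta gives both |s − 4| < 1 and |s − 4| < eps/25, so |(-3s^2 + 2s - 4) + 44| < eps.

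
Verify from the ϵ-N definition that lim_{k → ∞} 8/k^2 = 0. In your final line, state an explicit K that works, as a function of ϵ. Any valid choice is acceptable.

Let ϵ > 0 be given. For k ≥ 1, |8/k^2 − 0| = 8/k^2.
8/k^2 < ϵ ⇔ k^2 > 8/ϵ ⇔ k > (8/ϵ)^{1/2}.
Take K = (8/ϵ)^{1/2}. Then k > K implies 8/k^2 < ϵ.

K = (8/ϵ)^{1/2}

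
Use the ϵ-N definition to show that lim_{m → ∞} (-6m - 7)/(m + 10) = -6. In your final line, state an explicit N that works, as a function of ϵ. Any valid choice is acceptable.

N = 53/ϵ

Fix ϵ > 0. For m ≥ 1, |(-6m - 7)/(m + 10) + 6| = |53|/((m + 10)) = 53/((m + 10)).
Since m + 10 ≥ m for m ≥ 1, this is ≤ 53/(m) = 53/m.
So |(-6m - 7)/(m + 10) + 6| < ϵ whenever m > 53/ϵ.
Take N = 53/ϵ. If m > N then |(-6m - 7)/(m + 10) + 6| ≤ 53/m < ϵ.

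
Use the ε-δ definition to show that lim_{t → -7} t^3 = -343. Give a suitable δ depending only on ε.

δ = min(1, ε/169)

Fix ε > 0. We seek δ > 0 with 0 < |t + 7| < δ ⇒ |t^3 + 343| < ε.
Factor: t^3 + 343 = (t + 7)(t^2 - 7t + 49), so |t^3 + 343| = |t + 7|·|t^2 - 7t + 49|.
Restrict δ ≤ 1. Then |t + 7| < 1 gives |t| < 8, so by the triangle inequality |t^2 - 7t + 49| ≤ 8^2 + 7·8 + 49 = 169.
Hence |t^3 + 343| ≤ 169|t + 7|, which is < ε once |t + 7| < ε/169.
Take δ = min(1, ε/169). If 0 < |t + 7| < δ then both bounds hold and |t^3 + 343| ≤ 169|t + 7| < 169·(ε/169) = ε.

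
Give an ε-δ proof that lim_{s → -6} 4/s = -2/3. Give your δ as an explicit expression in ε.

Let ε > 0 be given. We seek δ > 0 such that 0 < |s + 6| < δ implies |4/s + 2/3| < ε.
|4/s + 2/3| = 4·|-6 − s|/(6·|s|) = 4|s + 6|/(6|s|).
Require δ ≤ 3 so that |s| > 6 − 3 = 3, hence 6|s| > 18.
Then |4/s + 2/3| < 4|s + 6|/18, which is < ε when |s + 6| < (9/2)ε.
Take δ = min(3, (9/2)ε). Then 0 < |s + 6| < δ gives both |s + 6| < 3 and |s + 6| < (9/2)ε, so |4/s + 2/3| < ε.

δ = min(3, (9/2)ε)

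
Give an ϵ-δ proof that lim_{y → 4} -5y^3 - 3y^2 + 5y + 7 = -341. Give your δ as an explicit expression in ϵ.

δ = min(2, ϵ/405)

Suppose ϵ > 0. We want δ > 0 such that 0 < |y − 4| < δ implies |(-5y^3 - 3y^2 + 5y + 7) + 341| < ϵ.
(-5y^3 - 3y^2 + 5y + 7) + 341 = -5y^3 - 3y^2 + 5y + 348 = (y − 4)(-5y^2 - 23y - 87).
So |(-5y^3 - 3y^2 + 5y + 7) + 341| = |y − 4|·|-5y^2 - 23y - 87|.
Require δ ≤ 2. Then |y − 4| < 2 gives |y| < 6, and by the triangle inequality |-5y^2 - 23y - 87| ≤ 5·6^2 + 23·6 + 87 = 405.
Hence |(-5y^3 - 3y^2 + 5y + 7) + 341| ≤ 405|y − 4| < ϵ provided |y − 4| < ϵ/405.
Take δ = min(2, ϵ/405). Then 0 < |y − 4| < δ gives both |y − 4| < 2 and |y − 4| < ϵ/405, so |(-5y^3 - 3y^2 + 5y + 7) + 341| < ϵ.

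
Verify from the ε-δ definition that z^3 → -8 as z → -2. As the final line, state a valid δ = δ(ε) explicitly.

δ = min(1, ε/19)

Let ε > 0 be given. We seek δ > 0 with 0 < |z + 2| < δ ⇒ |z^3 + 8| < ε.
Factor: z^3 + 8 = (z + 2)(z^2 - 2z + 4), so |z^3 + 8| = |z + 2|·|z^2 - 2z + 4|.
Impose δ ≤ 1 so that |z| < 3; then |z^2 - 2z + 4| ≤ 19.
Hence |z^3 + 8| ≤ 19|z + 2|, which is < ε once |z + 2| < ε/19.
Take δ = min(1, ε/19). If 0 < |z + 2| < δ then both bounds hold and |z^3 + 8| ≤ 19|z + 2| < 19·(ε/19) = ε.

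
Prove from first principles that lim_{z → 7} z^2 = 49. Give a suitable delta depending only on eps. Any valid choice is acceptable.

Suppose eps > 0. We seek delta > 0 with 0 < |z − 7| < delta ⇒ |z^2 − 49| < eps.
Factor: z^2 − 49 = (z − 7)(z + 7), so |z^2 − 49| = |z − 7|·|z + 7|.
Impose delta ≤ 1 so that |z| < 8; then |z + 7| ≤ 15.
Hence |z^2 − 49| ≤ 15|z − 7|, which is < eps once |z − 7| < eps/15.
Take delta = min(1, eps/15). If 0 < |z − 7| < delta then both bounds hold and |z^2 − 49| ≤ 15|z − 7| < 15·(eps/15) = eps.

delta = min(1, eps/15)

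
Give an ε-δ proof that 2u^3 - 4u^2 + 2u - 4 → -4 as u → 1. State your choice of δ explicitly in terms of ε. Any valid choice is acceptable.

δ = min(1, ε/12)

Suppose ε > 0. We want δ > 0 such that 0 < |u − 1| < δ implies |(2u^3 - 4u^2 + 2u - 4) + 4| < ε.
(2u^3 - 4u^2 + 2u - 4) + 4 = 2u^3 - 4u^2 + 2u = (u − 1)(2u^2 - 2u).
So |(2u^3 - 4u^2 + 2u - 4) + 4| = |u − 1|·|2u^2 - 2u|.
Require δ ≤ 1. Then |u − 1| < 1 gives |u| < 2, and by the triangle inequality |2u^2 - 2u| ≤ 2·2^2 + 2·2 = 12.
Hence |(2u^3 - 4u^2 + 2u - 4) + 4| ≤ 12|u − 1| < ε provided |u − 1| < ε/12.
Choosing δ = min(1, ε/12) ensures both conditions, hence |(2u^3 - 4u^2 + 2u - 4) + 4| < ε.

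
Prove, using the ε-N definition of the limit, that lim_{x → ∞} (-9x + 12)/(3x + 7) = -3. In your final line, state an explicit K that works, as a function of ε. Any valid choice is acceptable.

K = 11/ε

Let ε > 0 be given. We seek K > 0 such that x > K implies |(-9x + 12)/(3x + 7) + 3| < ε.
(-9x + 12)/(3x + 7) + 3 = (3(-9x + 12) − (-9)(3x + 7)) / (3(3x + 7)) = 99/(3(3x + 7)).
For x > 0 we have 3x + 7 > 3x, so |(-9x + 12)/(3x + 7) + 3| = 99/(3(3x + 7)) < 99/(3·3x) = 11/x.
Thus |(-9x + 12)/(3x + 7) + 3| < ε whenever x > 11/ε.
Take K = 11/ε. If x > K then |(-9x + 12)/(3x + 7) + 3| < 11/x < ε.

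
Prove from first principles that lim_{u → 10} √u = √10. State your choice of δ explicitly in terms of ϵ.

Fix ϵ > 0. We want δ > 0 such that 0 < |u − 10| < δ implies |√u − √10| < ϵ.
Multiplying by the conjugate, |√u − √10| = |u − 10|/(√u + √10).
Restrict δ ≤ 10 so that |u − 10| < 10 forces u > 0, and then √u + √10 > √10.
Hence |√u − √10| < |u − 10|/√10, which is < ϵ once |u − 10| < √10·ϵ.
Take δ = min(10, √10·ϵ). If 0 < |u − 10| < δ then u > 0 and |√u − √10| < |u − 10|/√10 < ϵ.

δ = min(10, √10·ϵ)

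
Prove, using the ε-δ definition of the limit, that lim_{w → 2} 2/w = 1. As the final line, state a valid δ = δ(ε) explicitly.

δ = min(1, ε)

Fix ε > 0. We seek δ > 0 such that 0 < |w − 2| < δ implies |2/w − 1| < ε.
|2/w − 1| = 2·|2 − w|/(2·|w|) = 2|w − 2|/(2|w|).
Restrict δ ≤ 1. Then |w − 2| < 1 gives |w| > 1, so 2|w| > 2.
Then |2/w − 1| < 2|w − 2|/2, which is < ε when |w − 2| < ε.
Take δ = min(1, ε). Then 0 < |w − 2| < δ gives both |w − 2| < 1 and |w − 2| < ε, so |2/w − 1| < ε.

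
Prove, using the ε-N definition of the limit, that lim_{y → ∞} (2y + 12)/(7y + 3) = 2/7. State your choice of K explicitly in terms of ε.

K = (78/49)/ε

Let ε > 0 be given. We seek K > 0 such that y > K implies |(2y + 12)/(7y + 3) − (2/7)| < ε.
(2y + 12)/(7y + 3) − (2/7) = (7(2y + 12) − 2(7y + 3)) / (7(7y + 3)) = 78/(7(7y + 3)).
For y > 0 we have 7y + 3 > 7y, so |(2y + 12)/(7y + 3) − (2/7)| = 78/(7(7y + 3)) < 78/(7·7y) = (78/49)/y.
Thus |(2y + 12)/(7y + 3) − (2/7)| < ε whenever y > (78/49)/ε.
Take K = (78/49)/ε. If y > K then |(2y + 12)/(7y + 3) − (2/7)| < (78/49)/y < ε.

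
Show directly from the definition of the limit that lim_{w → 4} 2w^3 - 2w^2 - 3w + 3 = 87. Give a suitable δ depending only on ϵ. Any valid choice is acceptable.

Suppose ϵ > 0. We want δ > 0 such that 0 < |w − 4| < δ implies |(2w^3 - 2w^2 - 3w + 3) − 87| < ϵ.
(2w^3 - 2w^2 - 3w + 3) − 87 = 2w^3 - 2w^2 - 3w - 84 = (w − 4)(2w^2 + 6w + 21).
So |(2w^3 - 2w^2 - 3w + 3) − 87| = |w − 4|·|2w^2 + 6w + 21|.
Assume first that |w − 4| < 2, so |w| < 6. Then |2w^2 + 6w + 21| ≤ 2·6^2 + 6·6 + 21 = 129.
Hence |(2w^3 - 2w^2 - 3w + 3) − 87| ≤ 129|w − 4| < ϵ provided |w − 4| < ϵ/129.
Take δ = min(2, ϵ/129). Then 0 < |w − 4| < δ gives both |w − 4| < 2 and |w − 4| < ϵ/129, so |(2w^3 - 2w^2 - 3w + 3) − 87| < ϵ.

δ = min(2, ϵ/129)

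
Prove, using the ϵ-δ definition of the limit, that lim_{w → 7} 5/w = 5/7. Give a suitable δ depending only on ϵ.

δ = min(7/2, (49/10)ϵ)

Fix ϵ > 0. We seek δ > 0 such that 0 < |w − 7| < δ implies |5/w − (5/7)| < ϵ.
|5/w − (5/7)| = 5·|7 − w|/(7·|w|) = 5|w − 7|/(7|w|).
Require δ ≤ 7/2 so that |w| > 7 − 7/2 = 7/2, hence 7|w| > 49/2.
Then |5/w − (5/7)| < 5|w − 7|/(49/2), which is < ϵ when |w − 7| < (49/10)ϵ.
Take δ = min(7/2, (49/10)ϵ). Then 0 < |w − 7| < δ gives both |w − 7| < 7/2 and |w − 7| < (49/10)ϵ, so |5/w − (5/7)| < ϵ.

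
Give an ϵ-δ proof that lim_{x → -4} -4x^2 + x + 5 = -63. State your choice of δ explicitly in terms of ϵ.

Let ϵ > 0 be given. We want δ > 0 such that 0 < |x + 4| < δ implies |(-4x^2 + x + 5) + 63| < ϵ.
(-4x^2 + x + 5) + 63 = -4x^2 + x + 68 = (x + 4)(-4x + 17).
So |(-4x^2 + x + 5) + 63| = |x + 4|·|-4x + 17|.
Require δ ≤ 2. Then |x + 4| < 2 gives |x| < 6, and by the triangle inequality |-4x + 17| ≤ 4·6 + 17 = 41.
Hence |(-4x^2 + x + 5) + 63| ≤ 41|x + 4| < ϵ provided |x + 4| < ϵ/41.
Take δ = min(2, ϵ/41). Then 0 < |x + 4| < δ gives both |x + 4| < 2 and |x + 4| < ϵ/41, so |(-4x^2 + x + 5) + 63| < ϵ.

δ = min(2, ϵ/41)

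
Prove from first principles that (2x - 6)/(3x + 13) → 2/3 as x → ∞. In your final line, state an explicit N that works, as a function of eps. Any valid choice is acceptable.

N = (44/9)/eps

Let eps > 0. We seek N > 0 such that x > N implies |(2x - 6)/(3x + 13) − (2/3)| < eps.
(2x - 6)/(3x + 13) − (2/3) = (3(2x - 6) − 2(3x + 13)) / (3(3x + 13)) = -44/(3(3x + 13)).
For x > 0 we have 3x + 13 > 3x, so |(2x - 6)/(3x + 13) − (2/3)| = 44/(3(3x + 13)) < 44/(3·3x) = (44/9)/x.
Thus |(2x - 6)/(3x + 13) − (2/3)| < eps whenever x > (44/9)/eps.
Take N = (44/9)/eps. If x > N then |(2x - 6)/(3x + 13) − (2/3)| < (44/9)/x < eps.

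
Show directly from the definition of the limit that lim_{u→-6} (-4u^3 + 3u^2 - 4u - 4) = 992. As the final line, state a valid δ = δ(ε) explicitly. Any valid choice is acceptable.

Suppose ε > 0. We want δ > 0 such that 0 < |u + 6| < δ implies |(-4u^3 + 3u^2 - 4u - 4) − 992| < ε.
(-4u^3 + 3u^2 - 4u - 4) − 992 = -4u^3 + 3u^2 - 4u - 996 = (u + 6)(-4u^2 + 27u - 166).
So |(-4u^3 + 3u^2 - 4u - 4) − 992| = |u + 6|·|-4u^2 + 27u - 166|.
Require δ ≤ 1. Then |u + 6| < 1 gives |u| < 7, and by the triangle inequality |-4u^2 + 27u - 166| ≤ 4·7^2 + 27·7 + 166 = 551.
Hence |(-4u^3 + 3u^2 - 4u - 4) − 992| ≤ 551|u + 6| < ε provided |u + 6| < ε/551.
Take δ = min(1, ε/551). Then 0 < |u + 6| < δ gives both |u + 6| < 1 and |u + 6| < ε/551, so |(-4u^3 + 3u^2 - 4u - 4) − 992| < ε.

δ = min(1, ε/551)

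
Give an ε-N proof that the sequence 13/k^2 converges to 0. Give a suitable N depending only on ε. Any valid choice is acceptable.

Let ε > 0 be given. For k ≥ 1, |13/k^2 − 0| = 13/k^2.
13/k^2 < ε ⇔ k^2 > 13/ε ⇔ k > (13/ε)^{1/2}.
Take N = (13/ε)^{1/2}. Then k > N implies 13/k^2 < ε.

N = (13/ε)^{1/2}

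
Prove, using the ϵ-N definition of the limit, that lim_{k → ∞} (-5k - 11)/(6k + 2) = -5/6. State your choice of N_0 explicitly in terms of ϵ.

N_0 = (14/9)/ϵ

Fix ϵ > 0. For k ≥ 1, |(-5k - 11)/(6k + 2) + 5/6| = |-56|/(6(6k + 2)) = 56/(6(6k + 2)).
Since 6k + 2 ≥ 6k for k ≥ 1, this is ≤ 56/(6·6k) = (14/9)/k.
So |(-5k - 11)/(6k + 2) + 5/6| < ϵ whenever k > (14/9)/ϵ.
Take N_0 = (14/9)/ϵ. If k > N_0 then |(-5k - 11)/(6k + 2) + 5/6| ≤ (14/9)/k < ϵ.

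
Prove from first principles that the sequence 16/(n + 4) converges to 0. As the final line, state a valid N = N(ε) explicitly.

N = 16/ε

Let ε > 0 be given. For n ≥ 1, |16/(n + 4) − 0| = 16/(n + 4) ≤ 16/n.
We need 16/n < ε, i.e. n > 16/ε.
Take N = 16/ε. If n > N then |16/(n + 4)| ≤ 16/n < ε.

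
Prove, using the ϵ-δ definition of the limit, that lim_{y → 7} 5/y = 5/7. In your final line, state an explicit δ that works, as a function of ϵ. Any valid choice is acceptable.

Suppose ϵ > 0. We seek δ > 0 such that 0 < |y − 7| < δ implies |5/y − (5/7)| < ϵ.
|5/y − (5/7)| = 5·|7 − y|/(7·|y|) = 5|y − 7|/(7|y|).
Require δ ≤ 7/2 so that |y| > 7 − 7/2 = 7/2, hence 7|y| > 49/2.
Then |5/y − (5/7)| < 5|y − 7|/(49/2), which is < ϵ when |y − 7| < (49/10)ϵ.
Take δ = min(7/2, (49/10)ϵ). Then 0 < |y − 7| < δ gives both |y − 7| < 7/2 and |y − 7| < (49/10)ϵ, so |5/y − (5/7)| < ϵ.

δ = min(7/2, (49/10)ϵ)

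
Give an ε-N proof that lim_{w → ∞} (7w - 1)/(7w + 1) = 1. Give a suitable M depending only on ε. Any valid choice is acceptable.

M = (2/7)/ε

Fix ε > 0. We seek M > 0 such that w > M implies |(7w - 1)/(7w + 1) − 1| < ε.
(7w - 1)/(7w + 1) − 1 = (7(7w - 1) − 7(7w + 1)) / (7(7w + 1)) = -14/(7(7w + 1)).
For w > 0 we have 7w + 1 > 7w, so |(7w - 1)/(7w + 1) − 1| = 14/(7(7w + 1)) < 14/(7·7w) = (2/7)/w.
Thus |(7w - 1)/(7w + 1) − 1| < ε whenever w > (2/7)/ε.
Take M = (2/7)/ε. If w > M then |(7w - 1)/(7w + 1) − 1| < (2/7)/w < ε.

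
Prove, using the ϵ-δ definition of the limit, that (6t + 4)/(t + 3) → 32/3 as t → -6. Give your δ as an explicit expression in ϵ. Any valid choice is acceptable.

Suppose ϵ > 0. We want δ > 0 with 0 < |t + 6| < δ ⇒ |(6t + 4)/(t + 3) − (32/3)| < ϵ.
Combining over a common denominator, (6t + 4)/(t + 3) − (32/3) = [(6t + 4)·(-3) − (-32)·(t + 3)] / [(-3)·(t + 3)] = 14(t + 6) / ((-3)(t + 3)).
So |(6t + 4)/(t + 3) − (32/3)| = 14|t + 6| / (3·|t + 3|).
Require δ ≤ 3/2, so |t + 3| ≥ |-3| − |t + 6| > 3 − 3/2 = 3/2.
Hence |(6t + 4)/(t + 3) − (32/3)| < 14|t + 6|/(3·(3/2)) = (28/9)|t + 6|, which is < ϵ once |t + 6| < (9/28)ϵ.
Take δ = min(3/2, (9/28)ϵ). Then 0 < |t + 6| < δ forces both bounds, so |(6t + 4)/(t + 3) − (32/3)| < ϵ.

δ = min(3/2, (9/28)ϵ)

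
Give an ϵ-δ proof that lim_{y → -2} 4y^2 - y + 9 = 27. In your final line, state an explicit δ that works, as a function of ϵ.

δ = min(2, ϵ/25)

Let ϵ > 0 be given. We want δ > 0 such that 0 < |y + 2| < δ implies |(4y^2 - y + 9) − 27| < ϵ.
(4y^2 - y + 9) − 27 = 4y^2 - y - 18 = (y + 2)(4y - 9).
So |(4y^2 - y + 9) − 27| = |y + 2|·|4y - 9|.
Assume first that |y + 2| < 2, so |y| < 4. Then |4y - 9| ≤ 4·4 + 9 = 25.
Hence |(4y^2 - y + 9) − 27| ≤ 25|y + 2| < ϵ provided |y + 2| < ϵ/25.
Take δ = min(2, ϵ/25). Then 0 < |y + 2| < δ gives both |y + 2| < 2 and |y + 2| < ϵ/25, so |(4y^2 - y + 9) − 27| < ϵ.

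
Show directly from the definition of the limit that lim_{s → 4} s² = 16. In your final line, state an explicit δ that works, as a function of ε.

δ = min(1, ε/9)

Fix ε > 0. We seek δ > 0 with 0 < |s − 4| < δ ⇒ |s² − 16| < ε.
Factor: s² − 16 = (s − 4)(s + 4), so |s² − 16| = |s − 4|·|s + 4|.
Impose δ ≤ 1 so that |s| < 5; then |s + 4| ≤ 9.
Hence |s² − 16| ≤ 9|s − 4|, which is < ε once |s − 4| < ε/9.
Take δ = min(1, ε/9). If 0 < |s − 4| < δ then both bounds hold and |s² − 16| ≤ 9|s − 4| < 9·(ε/9) = ε.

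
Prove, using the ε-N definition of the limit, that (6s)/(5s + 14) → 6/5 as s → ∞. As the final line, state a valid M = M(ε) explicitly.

M = (84/25)/ε

Suppose ε > 0. We seek M > 0 such that s > M implies |(6s)/(5s + 14) − (6/5)| < ε.
(6s)/(5s + 14) − (6/5) = (5(6s) − 6(5s + 14)) / (5(5s + 14)) = -84/(5(5s + 14)).
For s > 0 we have 5s + 14 > 5s, so |(6s)/(5s + 14) − (6/5)| = 84/(5(5s + 14)) < 84/(5·5s) = (84/25)/s.
Thus |(6s)/(5s + 14) − (6/5)| < ε whenever s > (84/25)/ε.
Take M = (84/25)/ε. If s > M then |(6s)/(5s + 14) − (6/5)| < (84/25)/s < ε.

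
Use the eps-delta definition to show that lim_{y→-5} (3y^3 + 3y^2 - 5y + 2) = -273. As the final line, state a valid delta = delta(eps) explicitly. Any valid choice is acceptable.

Let eps > 0. We want delta > 0 such that 0 < |y + 5| < delta implies |(3y^3 + 3y^2 - 5y + 2) + 273| < eps.
(3y^3 + 3y^2 - 5y + 2) + 273 = 3y^3 + 3y^2 - 5y + 275 = (y + 5)(3y^2 - 12y + 55).
So |(3y^3 + 3y^2 - 5y + 2) + 273| = |y + 5|·|3y^2 - 12y + 55|.
Require delta ≤ 1. Then |y + 5| < 1 gives |y| < 6, and by the triangle inequality |3y^2 - 12y + 55| ≤ 3·6^2 + 12·6 + 55 = 235.
Hence |(3y^3 + 3y^2 - 5y + 2) + 273| ≤ 235|y + 5| < eps provided |y + 5| < eps/235.
Choosing delta = min(1, eps/235) ensures both conditions, hence |(3y^3 + 3y^2 - 5y + 2) + 273| < eps.

delta = min(1, eps/235)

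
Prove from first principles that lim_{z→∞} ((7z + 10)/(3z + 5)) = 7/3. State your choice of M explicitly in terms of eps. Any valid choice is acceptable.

Suppose eps > 0. We seek M > 0 such that z > M implies |(7z + 10)/(3z + 5) − (7/3)| < eps.
(7z + 10)/(3z + 5) − (7/3) = (3(7z + 10) − 7(3z + 5)) / (3(3z + 5)) = -5/(3(3z + 5)).
For z > 0 we have 3z + 5 > 3z, so |(7z + 10)/(3z + 5) − (7/3)| = 5/(3(3z + 5)) < 5/(3·3z) = (5/9)/z.
Thus |(7z + 10)/(3z + 5) − (7/3)| < eps whenever z > (5/9)/eps.
Take M = (5/9)/eps. If z > M then |(7z + 10)/(3z + 5) − (7/3)| < (5/9)/z < eps.

M = (5/9)/eps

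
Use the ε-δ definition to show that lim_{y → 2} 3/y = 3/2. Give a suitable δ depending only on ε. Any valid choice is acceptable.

Fix ε > 0. We seek δ > 0 such that 0 < |y − 2| < δ implies |3/y − (3/2)| < ε.
|3/y − (3/2)| = 3·|2 − y|/(2·|y|) = 3|y − 2|/(2|y|).
Restrict δ ≤ 1. Then |y − 2| < 1 gives |y| > 1, so 2|y| > 2.
Then |3/y − (3/2)| < 3|y − 2|/2, which is < ε when |y − 2| < (2/3)ε.
Take δ = min(1, (2/3)ε). Then 0 < |y − 2| < δ gives both |y − 2| < 1 and |y − 2| < (2/3)ε, so |3/y − (3/2)| < ε.

δ = min(1, (2/3)ε)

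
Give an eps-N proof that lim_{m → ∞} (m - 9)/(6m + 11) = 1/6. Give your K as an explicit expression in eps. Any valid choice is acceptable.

Let eps > 0 be given. For m ≥ 1, |(m - 9)/(6m + 11) − (1/6)| = |-65|/(6(6m + 11)) = 65/(6(6m + 11)).
Since 6m + 11 ≥ 6m for m ≥ 1, this is ≤ 65/(6·6m) = (65/36)/m.
So |(m - 9)/(6m + 11) − (1/6)| < eps whenever m > (65/36)/eps.
Take K = (65/36)/eps. If m > K then |(m - 9)/(6m + 11) − (1/6)| ≤ (65/36)/m < eps.

K = (65/36)/eps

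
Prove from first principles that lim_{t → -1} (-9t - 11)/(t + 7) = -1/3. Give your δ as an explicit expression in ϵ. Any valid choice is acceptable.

Fix ϵ > 0. We want δ > 0 with 0 < |t + 1| < δ ⇒ |(-9t - 11)/(t + 7) + 1/3| < ϵ.
Combining over a common denominator, (-9t - 11)/(t + 7) + 1/3 = [(-9t - 11)·6 − (-2)·(t + 7)] / [6·(t + 7)] = -52(t + 1) / (6(t + 7)).
So |(-9t - 11)/(t + 7) + 1/3| = 52|t + 1| / (6·|t + 7|).
Restrict δ ≤ 3. Then |t + 1| < 3 gives |t + 7| = |(t + 1) + 6| ≥ 6 − 3 = 3.
Hence |(-9t - 11)/(t + 7) + 1/3| < 52|t + 1|/(6·3) = (26/9)|t + 1|, which is < ϵ once |t + 1| < (9/26)ϵ.
Take δ = min(3, (9/26)ϵ). Then 0 < |t + 1| < δ forces both bounds, so |(-9t - 11)/(t + 7) + 1/3| < ϵ.

δ = min(3, (9/26)ϵ)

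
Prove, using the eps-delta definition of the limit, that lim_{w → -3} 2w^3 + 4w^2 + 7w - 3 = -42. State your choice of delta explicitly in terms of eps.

delta = min(2, eps/73)

Let eps > 0. We want delta > 0 such that 0 < |w + 3| < delta implies |(2w^3 + 4w^2 + 7w - 3) + 42| < eps.
(2w^3 + 4w^2 + 7w - 3) + 42 = 2w^3 + 4w^2 + 7w + 39 = (w + 3)(2w^2 - 2w + 13).
So |(2w^3 + 4w^2 + 7w - 3) + 42| = |w + 3|·|2w^2 - 2w + 13|.
Assume first that |w + 3| < 2, so |w| < 5. Then |2w^2 - 2w + 13| ≤ 2·5^2 + 2·5 + 13 = 73.
Hence |(2w^3 + 4w^2 + 7w - 3) + 42| ≤ 73|w + 3| < eps provided |w + 3| < eps/73.
Take delta = min(2, eps/73). Then 0 < |w + 3| < delta gives both |w + 3| < 2 and |w + 3| < eps/73, so |(2w^3 + 4w^2 + 7w - 3) + 42| < eps.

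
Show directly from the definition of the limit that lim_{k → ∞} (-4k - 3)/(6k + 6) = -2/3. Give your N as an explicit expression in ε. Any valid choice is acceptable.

Fix ε > 0. For k ≥ 1, |(-4k - 3)/(6k + 6) + 2/3| = |6|/(6(6k + 6)) = 6/(6(6k + 6)).
Since 6k + 6 ≥ 6k for k ≥ 1, this is ≤ 6/(6·6k) = (1/6)/k.
So |(-4k - 3)/(6k + 6) + 2/3| < ε whenever k > (1/6)/ε.
Take N = (1/6)/ε. If k > N then |(-4k - 3)/(6k + 6) + 2/3| ≤ (1/6)/k < ε.

N = (1/6)/ε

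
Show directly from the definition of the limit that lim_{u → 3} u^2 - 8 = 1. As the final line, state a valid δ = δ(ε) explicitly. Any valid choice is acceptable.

Fix ε > 0. We want δ > 0 such that 0 < |u − 3| < δ implies |(u^2 - 8) − 1| < ε.
(u^2 - 8) − 1 = u^2 - 9 = (u − 3)(u + 3).
So |(u^2 - 8) − 1| = |u − 3|·|u + 3|.
Require δ ≤ 1. Then |u − 3| < 1 gives |u| < 4, and by the triangle inequality |u + 3| ≤ 4 + 3 = 7.
Hence |(u^2 - 8) − 1| ≤ 7|u − 3| < ε provided |u − 3| < ε/7.
Choosing δ = min(1, ε/7) ensures both conditions, hence |(u^2 - 8) − 1| < ε.

δ = min(1, ε/7)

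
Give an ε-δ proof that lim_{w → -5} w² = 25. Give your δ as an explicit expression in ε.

δ = min(2, ε/12)

Let ε > 0 be given. We seek δ > 0 with 0 < |w + 5| < δ ⇒ |w² − 25| < ε.
Factor: w² − 25 = (w + 5)(w - 5), so |w² − 25| = |w + 5|·|w - 5|.
Restrict δ ≤ 2. Then |w + 5| < 2 gives |w| < 7, so by the triangle inequality |w - 5| ≤ 7 + 5 = 12.
Hence |w² − 25| ≤ 12|w + 5|, which is < ε once |w + 5| < ε/12.
Take δ = min(2, ε/12). If 0 < |w + 5| < δ then both bounds hold and |w² − 25| ≤ 12|w + 5| < 12·(ε/12) = ε.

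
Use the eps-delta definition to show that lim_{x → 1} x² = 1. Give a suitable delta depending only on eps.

Suppose eps > 0. We seek delta > 0 with 0 < |x − 1| < delta ⇒ |x² − 1| < eps.
Factor: x² − 1 = (x − 1)(x + 1), so |x² − 1| = |x − 1|·|x + 1|.
Impose delta ≤ 2 so that |x| < 3; then |x + 1| ≤ 4.
Hence |x² − 1| ≤ 4|x − 1|, which is < eps once |x − 1| < eps/4.
Take delta = min(2, eps/4). If 0 < |x − 1| < delta then both bounds hold and |x² − 1| ≤ 4|x − 1| < 4·(eps/4) = eps.

delta = min(2, eps/4)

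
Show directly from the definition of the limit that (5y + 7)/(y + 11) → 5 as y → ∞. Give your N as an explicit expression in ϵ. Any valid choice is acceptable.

N = 48/ϵ

Let ϵ > 0 be given. We seek N > 0 such that y > N implies |(5y + 7)/(y + 11) − 5| < ϵ.
(5y + 7)/(y + 11) − 5 = ((5y + 7) − 5(y + 11)) / ((y + 11)) = -48/((y + 11)).
For y > 0 we have y + 11 > y, so |(5y + 7)/(y + 11) − 5| = 48/((y + 11)) < 48/(y) = 48/y.
Thus |(5y + 7)/(y + 11) − 5| < ϵ whenever y > 48/ϵ.
Take N = 48/ϵ. If y > N then |(5y + 7)/(y + 11) − 5| < 48/y < ϵ.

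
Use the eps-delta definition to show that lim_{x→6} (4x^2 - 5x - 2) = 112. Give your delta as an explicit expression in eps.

Let eps > 0 be given. We want delta > 0 such that 0 < |x − 6| < delta implies |(4x^2 - 5x - 2) − 112| < eps.
(4x^2 - 5x - 2) − 112 = 4x^2 - 5x - 114 = (x − 6)(4x + 19).
So |(4x^2 - 5x - 2) − 112| = |x − 6|·|4x + 19|.
Require delta ≤ 1. Then |x − 6| < 1 gives |x| < 7, and by the triangle inequality |4x + 19| ≤ 4·7 + 19 = 47.
Hence |(4x^2 - 5x - 2) − 112| ≤ 47|x − 6| < eps provided |x − 6| < eps/47.
Take delta = min(1, eps/47). Then 0 < |x − 6| < delta gives both |x − 6| < 1 and |x − 6| < eps/47, so |(4x^2 - 5x - 2) − 112| < eps.

delta = min(1, eps/47)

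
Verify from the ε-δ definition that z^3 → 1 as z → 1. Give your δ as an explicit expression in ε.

Let ε > 0. We seek δ > 0 with 0 < |z − 1| < δ ⇒ |z^3 − 1| < ε.
Factor: z^3 − 1 = (z − 1)(z^2 + z + 1), so |z^3 − 1| = |z − 1|·|z^2 + z + 1|.
Impose δ ≤ 1 so that |z| < 2; then |z^2 + z + 1| ≤ 7.
Hence |z^3 − 1| ≤ 7|z − 1|, which is < ε once |z − 1| < ε/7.
Take δ = min(1, ε/7). If 0 < |z − 1| < δ then both bounds hold and |z^3 − 1| ≤ 7|z − 1| < 7·(ε/7) = ε.

δ = min(1, ε/7)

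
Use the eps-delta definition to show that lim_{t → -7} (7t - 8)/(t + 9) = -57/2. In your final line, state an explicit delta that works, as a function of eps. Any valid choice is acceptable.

delta = min(1, (2/71)eps)

Let eps > 0. We want delta > 0 with 0 < |t + 7| < delta ⇒ |(7t - 8)/(t + 9) + 57/2| < eps.
Combining over a common denominator, (7t - 8)/(t + 9) + 57/2 = [(7t - 8)·2 − (-57)·(t + 9)] / [2·(t + 9)] = 71(t + 7) / (2(t + 9)).
So |(7t - 8)/(t + 9) + 57/2| = 71|t + 7| / (2·|t + 9|).
Restrict delta ≤ 1. Then |t + 7| < 1 gives |t + 9| = |(t + 7) + 2| ≥ 2 − 1 = 1.
Hence |(7t - 8)/(t + 9) + 57/2| < 71|t + 7|/(2·1) = (71/2)|t + 7|, which is < eps once |t + 7| < (2/71)eps.
Take delta = min(1, (2/71)eps). Then 0 < |t + 7| < delta forces both bounds, so |(7t - 8)/(t + 9) + 57/2| < eps.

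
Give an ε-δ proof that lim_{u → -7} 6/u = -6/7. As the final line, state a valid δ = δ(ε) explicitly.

Suppose ε > 0. We seek δ > 0 such that 0 < |u + 7| < δ implies |6/u + 6/7| < ε.
|6/u + 6/7| = 6·|-7 − u|/(7·|u|) = 6|u + 7|/(7|u|).
Restrict δ ≤ 7/2. Then |u + 7| < 7/2 gives |u| > 7/2, so 7|u| > 49/2.
Then |6/u + 6/7| < 6|u + 7|/(49/2), which is < ε when |u + 7| < (49/12)ε.
Take δ = min(7/2, (49/12)ε). Then 0 < |u + 7| < δ gives both |u + 7| < 7/2 and |u + 7| < (49/12)ε, so |6/u + 6/7| < ε.

δ = min(7/2, (49/12)ε)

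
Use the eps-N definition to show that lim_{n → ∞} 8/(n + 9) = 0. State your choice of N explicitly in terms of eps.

Fix eps > 0. For n ≥ 1, |8/(n + 9) − 0| = 8/(n + 9) ≤ 8/n.
We need 8/n < eps, i.e. n > 8/eps.
Take N = 8/eps. If n > N then |8/(n + 9)| ≤ 8/n < eps.

N = 8/eps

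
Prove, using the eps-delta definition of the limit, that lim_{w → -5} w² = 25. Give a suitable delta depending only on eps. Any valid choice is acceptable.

delta = min(1, eps/11)

Fix eps > 0. We seek delta > 0 with 0 < |w + 5| < delta ⇒ |w² − 25| < eps.
Factor: w² − 25 = (w + 5)(w - 5), so |w² − 25| = |w + 5|·|w - 5|.
Impose delta ≤ 1 so that |w| < 6; then |w - 5| ≤ 11.
Hence |w² − 25| ≤ 11|w + 5|, which is < eps once |w + 5| < eps/11.
Take delta = min(1, eps/11). If 0 < |w + 5| < delta then both bounds hold and |w² − 25| ≤ 11|w + 5| < 11·(eps/11) = eps.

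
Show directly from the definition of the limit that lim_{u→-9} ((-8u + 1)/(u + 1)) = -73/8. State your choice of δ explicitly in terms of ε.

Let ε > 0. We want δ > 0 with 0 < |u + 9| < δ ⇒ |(-8u + 1)/(u + 1) + 73/8| < ε.
Combining over a common denominator, (-8u + 1)/(u + 1) + 73/8 = [(-8u + 1)·(-8) − 73·(u + 1)] / [(-8)·(u + 1)] = -9(u + 9) / ((-8)(u + 1)).
So |(-8u + 1)/(u + 1) + 73/8| = 9|u + 9| / (8·|u + 1|).
Restrict δ ≤ 4. Then |u + 9| < 4 gives |u + 1| = |(u + 9) + (-8)| ≥ 8 − 4 = 4.
Hence |(-8u + 1)/(u + 1) + 73/8| < 9|u + 9|/(8·4) = (9/32)|u + 9|, which is < ε once |u + 9| < (32/9)ε.
Take δ = min(4, (32/9)ε). Then 0 < |u + 9| < δ forces both bounds, so |(-8u + 1)/(u + 1) + 73/8| < ε.

δ = min(4, (32/9)ε)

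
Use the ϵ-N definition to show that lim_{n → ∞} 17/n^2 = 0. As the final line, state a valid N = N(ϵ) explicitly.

Fix ϵ > 0. For n ≥ 1, |17/n^2 − 0| = 17/n^2.
17/n^2 < ϵ ⇔ n^2 > 17/ϵ ⇔ n > (17/ϵ)^{1/2}.
Take N = (17/ϵ)^{1/2}. Then n > N implies 17/n^2 < ϵ.

N = (17/ϵ)^{1/2}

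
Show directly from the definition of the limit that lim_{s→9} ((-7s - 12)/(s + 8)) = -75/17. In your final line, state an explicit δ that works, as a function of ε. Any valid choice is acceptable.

Let ε > 0. We want δ > 0 with 0 < |s − 9| < δ ⇒ |(-7s - 12)/(s + 8) + 75/17| < ε.
Combining over a common denominator, (-7s - 12)/(s + 8) + 75/17 = [(-7s - 12)·17 − (-75)·(s + 8)] / [17·(s + 8)] = -44(s − 9) / (17(s + 8)).
So |(-7s - 12)/(s + 8) + 75/17| = 44|s − 9| / (17·|s + 8|).
Require δ ≤ 17/2, so |s + 8| ≥ |17| − |s − 9| > 17 − 17/2 = 17/2.
Hence |(-7s - 12)/(s + 8) + 75/17| < 44|s − 9|/(17·(17/2)) = (88/289)|s − 9|, which is < ε once |s − 9| < (289/88)ε.
Take δ = min(17/2, (289/88)ε). Then 0 < |s − 9| < δ forces both bounds, so |(-7s - 12)/(s + 8) + 75/17| < ε.

δ = min(17/2, (289/88)ε)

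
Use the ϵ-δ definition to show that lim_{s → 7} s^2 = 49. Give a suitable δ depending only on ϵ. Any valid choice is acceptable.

Let ϵ > 0. We seek δ > 0 with 0 < |s − 7| < δ ⇒ |s^2 − 49| < ϵ.
Factor: s^2 − 49 = (s − 7)(s + 7), so |s^2 − 49| = |s − 7|·|s + 7|.
Impose δ ≤ 1 so that |s| < 8; then |s + 7| ≤ 15.
Hence |s^2 − 49| ≤ 15|s − 7|, which is < ϵ once |s − 7| < ϵ/15.
Take δ = min(1, ϵ/15). If 0 < |s − 7| < δ then both bounds hold and |s^2 − 49| ≤ 15|s − 7| < 15·(ϵ/15) = ϵ.

δ = min(1, ϵ/15)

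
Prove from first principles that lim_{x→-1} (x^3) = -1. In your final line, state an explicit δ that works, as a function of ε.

Suppose ε > 0. We seek δ > 0 with 0 < |x + 1| < δ ⇒ |x^3 + 1| < ε.
Factor: x^3 + 1 = (x + 1)(x^2 - x + 1), so |x^3 + 1| = |x + 1|·|x^2 - x + 1|.
Restrict δ ≤ 2. Then |x + 1| < 2 gives |x| < 3, so by the triangle inequality |x^2 - x + 1| ≤ 3^2 + 3 + 1 = 13.
Hence |x^3 + 1| ≤ 13|x + 1|, which is < ε once |x + 1| < ε/13.
Take δ = min(2, ε/13). If 0 < |x + 1| < δ then both bounds hold and |x^3 + 1| ≤ 13|x + 1| < 13·(ε/13) = ε.

δ = min(2, ε/13)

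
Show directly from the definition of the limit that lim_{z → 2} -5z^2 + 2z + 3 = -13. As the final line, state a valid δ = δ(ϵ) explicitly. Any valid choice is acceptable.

Let ϵ > 0. We want δ > 0 such that 0 < |z − 2| < δ implies |(-5z^2 + 2z + 3) + 13| < ϵ.
(-5z^2 + 2z + 3) + 13 = -5z^2 + 2z + 16 = (z − 2)(-5z - 8).
So |(-5z^2 + 2z + 3) + 13| = |z − 2|·|-5z - 8|.
Assume first that |z − 2| < 2, so |z| < 4. Then |-5z - 8| ≤ 5·4 + 8 = 28.
Hence |(-5z^2 + 2z + 3) + 13| ≤ 28|z − 2| < ϵ provided |z − 2| < ϵ/28.
Take δ = min(2, ϵ/28). Then 0 < |z − 2| < δ gives both |z − 2| < 2 and |z − 2| < ϵ/28, so |(-5z^2 + 2z + 3) + 13| < ϵ.

δ = min(2, ϵ/28)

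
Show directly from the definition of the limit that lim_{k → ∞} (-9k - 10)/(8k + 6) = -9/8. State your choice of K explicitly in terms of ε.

K = (13/32)/ε

Let ε > 0. For k ≥ 1, |(-9k - 10)/(8k + 6) + 9/8| = |-26|/(8(8k + 6)) = 26/(8(8k + 6)).
Since 8k + 6 ≥ 8k for k ≥ 1, this is ≤ 26/(8·8k) = (13/32)/k.
So |(-9k - 10)/(8k + 6) + 9/8| < ε whenever k > (13/32)/ε.
Take K = (13/32)/ε. If k > K then |(-9k - 10)/(8k + 6) + 9/8| ≤ (13/32)/k < ε.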